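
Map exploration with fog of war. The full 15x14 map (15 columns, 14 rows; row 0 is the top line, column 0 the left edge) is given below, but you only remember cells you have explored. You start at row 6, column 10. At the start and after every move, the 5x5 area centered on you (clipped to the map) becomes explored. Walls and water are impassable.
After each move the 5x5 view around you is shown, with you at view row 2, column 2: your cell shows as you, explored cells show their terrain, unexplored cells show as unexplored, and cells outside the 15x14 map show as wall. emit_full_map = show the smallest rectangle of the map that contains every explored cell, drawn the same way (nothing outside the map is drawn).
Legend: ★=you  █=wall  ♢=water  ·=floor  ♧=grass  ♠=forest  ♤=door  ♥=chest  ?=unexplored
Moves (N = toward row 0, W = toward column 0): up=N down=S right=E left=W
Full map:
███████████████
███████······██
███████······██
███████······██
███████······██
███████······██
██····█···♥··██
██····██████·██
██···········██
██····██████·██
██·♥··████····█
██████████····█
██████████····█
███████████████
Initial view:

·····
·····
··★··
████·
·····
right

····█
····█
·♥★·█
███·█
····█

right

···██
···██
♥·★██
██·██
···██

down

···██
♥··██
██★██
···██
██·██

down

♥··██
██·██
··★██
██·██
····█

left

·♥··█
███·█
··★·█
███·█
█····

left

··♥··
████·
··★··
████·
██···

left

···♥·
█████
··★··
█████
███··

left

█···♥
█████
··★··
█████
████·

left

·█···
·████
··★··
·████
·████

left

··█··
··███
··★··
··███
··███

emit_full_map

????·····██
????·····██
··█···♥··██
··██████·██
··★······██
··██████·██
··████····█

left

···█·
···██
··★··
···██
♥··██

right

··█··
··███
··★··
··███
··███

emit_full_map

?????·····██
?????·····██
···█···♥··██
···██████·██
···★······██
···██████·██
♥··████····█


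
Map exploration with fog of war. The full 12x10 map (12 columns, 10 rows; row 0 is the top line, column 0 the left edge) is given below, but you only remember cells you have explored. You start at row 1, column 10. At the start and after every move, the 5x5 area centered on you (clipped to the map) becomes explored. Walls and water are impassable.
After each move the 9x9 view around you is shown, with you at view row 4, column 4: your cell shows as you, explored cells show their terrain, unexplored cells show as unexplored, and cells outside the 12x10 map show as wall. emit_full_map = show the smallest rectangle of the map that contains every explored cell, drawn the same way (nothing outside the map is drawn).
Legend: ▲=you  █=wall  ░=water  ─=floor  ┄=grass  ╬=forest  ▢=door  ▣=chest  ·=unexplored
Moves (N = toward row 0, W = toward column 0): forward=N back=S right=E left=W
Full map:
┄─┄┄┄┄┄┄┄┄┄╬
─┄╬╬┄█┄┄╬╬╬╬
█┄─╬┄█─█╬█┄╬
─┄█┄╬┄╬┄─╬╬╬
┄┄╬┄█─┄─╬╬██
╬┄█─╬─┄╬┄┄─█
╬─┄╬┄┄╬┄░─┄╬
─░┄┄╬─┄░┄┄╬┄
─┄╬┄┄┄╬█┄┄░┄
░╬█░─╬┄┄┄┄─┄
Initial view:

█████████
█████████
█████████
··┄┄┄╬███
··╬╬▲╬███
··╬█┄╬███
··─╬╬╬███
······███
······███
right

█████████
█████████
█████████
·┄┄┄╬████
·╬╬╬▲████
·╬█┄╬████
·─╬╬╬████
·····████
·····████

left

█████████
█████████
█████████
··┄┄┄╬███
··╬╬▲╬███
··╬█┄╬███
··─╬╬╬███
······███
······███

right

█████████
█████████
█████████
·┄┄┄╬████
·╬╬╬▲████
·╬█┄╬████
·─╬╬╬████
·····████
·····████

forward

█████████
█████████
█████████
█████████
·┄┄┄▲████
·╬╬╬╬████
·╬█┄╬████
·─╬╬╬████
·····████

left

█████████
█████████
█████████
█████████
··┄┄▲╬███
··╬╬╬╬███
··╬█┄╬███
··─╬╬╬███
······███

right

█████████
█████████
█████████
█████████
·┄┄┄▲████
·╬╬╬╬████
·╬█┄╬████
·─╬╬╬████
·····████

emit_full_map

┄┄┄▲
╬╬╬╬
╬█┄╬
─╬╬╬

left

█████████
█████████
█████████
█████████
··┄┄▲╬███
··╬╬╬╬███
··╬█┄╬███
··─╬╬╬███
······███

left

█████████
█████████
█████████
█████████
··┄┄▲┄╬██
··┄╬╬╬╬██
··█╬█┄╬██
···─╬╬╬██
·······██

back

█████████
█████████
█████████
··┄┄┄┄╬██
··┄╬▲╬╬██
··█╬█┄╬██
··┄─╬╬╬██
·······██
·······██

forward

█████████
█████████
█████████
█████████
··┄┄▲┄╬██
··┄╬╬╬╬██
··█╬█┄╬██
··┄─╬╬╬██
·······██

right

█████████
█████████
█████████
█████████
·┄┄┄▲╬███
·┄╬╬╬╬███
·█╬█┄╬███
·┄─╬╬╬███
······███

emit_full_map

┄┄┄▲╬
┄╬╬╬╬
█╬█┄╬
┄─╬╬╬

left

█████████
█████████
█████████
█████████
··┄┄▲┄╬██
··┄╬╬╬╬██
··█╬█┄╬██
··┄─╬╬╬██
·······██

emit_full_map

┄┄▲┄╬
┄╬╬╬╬
█╬█┄╬
┄─╬╬╬


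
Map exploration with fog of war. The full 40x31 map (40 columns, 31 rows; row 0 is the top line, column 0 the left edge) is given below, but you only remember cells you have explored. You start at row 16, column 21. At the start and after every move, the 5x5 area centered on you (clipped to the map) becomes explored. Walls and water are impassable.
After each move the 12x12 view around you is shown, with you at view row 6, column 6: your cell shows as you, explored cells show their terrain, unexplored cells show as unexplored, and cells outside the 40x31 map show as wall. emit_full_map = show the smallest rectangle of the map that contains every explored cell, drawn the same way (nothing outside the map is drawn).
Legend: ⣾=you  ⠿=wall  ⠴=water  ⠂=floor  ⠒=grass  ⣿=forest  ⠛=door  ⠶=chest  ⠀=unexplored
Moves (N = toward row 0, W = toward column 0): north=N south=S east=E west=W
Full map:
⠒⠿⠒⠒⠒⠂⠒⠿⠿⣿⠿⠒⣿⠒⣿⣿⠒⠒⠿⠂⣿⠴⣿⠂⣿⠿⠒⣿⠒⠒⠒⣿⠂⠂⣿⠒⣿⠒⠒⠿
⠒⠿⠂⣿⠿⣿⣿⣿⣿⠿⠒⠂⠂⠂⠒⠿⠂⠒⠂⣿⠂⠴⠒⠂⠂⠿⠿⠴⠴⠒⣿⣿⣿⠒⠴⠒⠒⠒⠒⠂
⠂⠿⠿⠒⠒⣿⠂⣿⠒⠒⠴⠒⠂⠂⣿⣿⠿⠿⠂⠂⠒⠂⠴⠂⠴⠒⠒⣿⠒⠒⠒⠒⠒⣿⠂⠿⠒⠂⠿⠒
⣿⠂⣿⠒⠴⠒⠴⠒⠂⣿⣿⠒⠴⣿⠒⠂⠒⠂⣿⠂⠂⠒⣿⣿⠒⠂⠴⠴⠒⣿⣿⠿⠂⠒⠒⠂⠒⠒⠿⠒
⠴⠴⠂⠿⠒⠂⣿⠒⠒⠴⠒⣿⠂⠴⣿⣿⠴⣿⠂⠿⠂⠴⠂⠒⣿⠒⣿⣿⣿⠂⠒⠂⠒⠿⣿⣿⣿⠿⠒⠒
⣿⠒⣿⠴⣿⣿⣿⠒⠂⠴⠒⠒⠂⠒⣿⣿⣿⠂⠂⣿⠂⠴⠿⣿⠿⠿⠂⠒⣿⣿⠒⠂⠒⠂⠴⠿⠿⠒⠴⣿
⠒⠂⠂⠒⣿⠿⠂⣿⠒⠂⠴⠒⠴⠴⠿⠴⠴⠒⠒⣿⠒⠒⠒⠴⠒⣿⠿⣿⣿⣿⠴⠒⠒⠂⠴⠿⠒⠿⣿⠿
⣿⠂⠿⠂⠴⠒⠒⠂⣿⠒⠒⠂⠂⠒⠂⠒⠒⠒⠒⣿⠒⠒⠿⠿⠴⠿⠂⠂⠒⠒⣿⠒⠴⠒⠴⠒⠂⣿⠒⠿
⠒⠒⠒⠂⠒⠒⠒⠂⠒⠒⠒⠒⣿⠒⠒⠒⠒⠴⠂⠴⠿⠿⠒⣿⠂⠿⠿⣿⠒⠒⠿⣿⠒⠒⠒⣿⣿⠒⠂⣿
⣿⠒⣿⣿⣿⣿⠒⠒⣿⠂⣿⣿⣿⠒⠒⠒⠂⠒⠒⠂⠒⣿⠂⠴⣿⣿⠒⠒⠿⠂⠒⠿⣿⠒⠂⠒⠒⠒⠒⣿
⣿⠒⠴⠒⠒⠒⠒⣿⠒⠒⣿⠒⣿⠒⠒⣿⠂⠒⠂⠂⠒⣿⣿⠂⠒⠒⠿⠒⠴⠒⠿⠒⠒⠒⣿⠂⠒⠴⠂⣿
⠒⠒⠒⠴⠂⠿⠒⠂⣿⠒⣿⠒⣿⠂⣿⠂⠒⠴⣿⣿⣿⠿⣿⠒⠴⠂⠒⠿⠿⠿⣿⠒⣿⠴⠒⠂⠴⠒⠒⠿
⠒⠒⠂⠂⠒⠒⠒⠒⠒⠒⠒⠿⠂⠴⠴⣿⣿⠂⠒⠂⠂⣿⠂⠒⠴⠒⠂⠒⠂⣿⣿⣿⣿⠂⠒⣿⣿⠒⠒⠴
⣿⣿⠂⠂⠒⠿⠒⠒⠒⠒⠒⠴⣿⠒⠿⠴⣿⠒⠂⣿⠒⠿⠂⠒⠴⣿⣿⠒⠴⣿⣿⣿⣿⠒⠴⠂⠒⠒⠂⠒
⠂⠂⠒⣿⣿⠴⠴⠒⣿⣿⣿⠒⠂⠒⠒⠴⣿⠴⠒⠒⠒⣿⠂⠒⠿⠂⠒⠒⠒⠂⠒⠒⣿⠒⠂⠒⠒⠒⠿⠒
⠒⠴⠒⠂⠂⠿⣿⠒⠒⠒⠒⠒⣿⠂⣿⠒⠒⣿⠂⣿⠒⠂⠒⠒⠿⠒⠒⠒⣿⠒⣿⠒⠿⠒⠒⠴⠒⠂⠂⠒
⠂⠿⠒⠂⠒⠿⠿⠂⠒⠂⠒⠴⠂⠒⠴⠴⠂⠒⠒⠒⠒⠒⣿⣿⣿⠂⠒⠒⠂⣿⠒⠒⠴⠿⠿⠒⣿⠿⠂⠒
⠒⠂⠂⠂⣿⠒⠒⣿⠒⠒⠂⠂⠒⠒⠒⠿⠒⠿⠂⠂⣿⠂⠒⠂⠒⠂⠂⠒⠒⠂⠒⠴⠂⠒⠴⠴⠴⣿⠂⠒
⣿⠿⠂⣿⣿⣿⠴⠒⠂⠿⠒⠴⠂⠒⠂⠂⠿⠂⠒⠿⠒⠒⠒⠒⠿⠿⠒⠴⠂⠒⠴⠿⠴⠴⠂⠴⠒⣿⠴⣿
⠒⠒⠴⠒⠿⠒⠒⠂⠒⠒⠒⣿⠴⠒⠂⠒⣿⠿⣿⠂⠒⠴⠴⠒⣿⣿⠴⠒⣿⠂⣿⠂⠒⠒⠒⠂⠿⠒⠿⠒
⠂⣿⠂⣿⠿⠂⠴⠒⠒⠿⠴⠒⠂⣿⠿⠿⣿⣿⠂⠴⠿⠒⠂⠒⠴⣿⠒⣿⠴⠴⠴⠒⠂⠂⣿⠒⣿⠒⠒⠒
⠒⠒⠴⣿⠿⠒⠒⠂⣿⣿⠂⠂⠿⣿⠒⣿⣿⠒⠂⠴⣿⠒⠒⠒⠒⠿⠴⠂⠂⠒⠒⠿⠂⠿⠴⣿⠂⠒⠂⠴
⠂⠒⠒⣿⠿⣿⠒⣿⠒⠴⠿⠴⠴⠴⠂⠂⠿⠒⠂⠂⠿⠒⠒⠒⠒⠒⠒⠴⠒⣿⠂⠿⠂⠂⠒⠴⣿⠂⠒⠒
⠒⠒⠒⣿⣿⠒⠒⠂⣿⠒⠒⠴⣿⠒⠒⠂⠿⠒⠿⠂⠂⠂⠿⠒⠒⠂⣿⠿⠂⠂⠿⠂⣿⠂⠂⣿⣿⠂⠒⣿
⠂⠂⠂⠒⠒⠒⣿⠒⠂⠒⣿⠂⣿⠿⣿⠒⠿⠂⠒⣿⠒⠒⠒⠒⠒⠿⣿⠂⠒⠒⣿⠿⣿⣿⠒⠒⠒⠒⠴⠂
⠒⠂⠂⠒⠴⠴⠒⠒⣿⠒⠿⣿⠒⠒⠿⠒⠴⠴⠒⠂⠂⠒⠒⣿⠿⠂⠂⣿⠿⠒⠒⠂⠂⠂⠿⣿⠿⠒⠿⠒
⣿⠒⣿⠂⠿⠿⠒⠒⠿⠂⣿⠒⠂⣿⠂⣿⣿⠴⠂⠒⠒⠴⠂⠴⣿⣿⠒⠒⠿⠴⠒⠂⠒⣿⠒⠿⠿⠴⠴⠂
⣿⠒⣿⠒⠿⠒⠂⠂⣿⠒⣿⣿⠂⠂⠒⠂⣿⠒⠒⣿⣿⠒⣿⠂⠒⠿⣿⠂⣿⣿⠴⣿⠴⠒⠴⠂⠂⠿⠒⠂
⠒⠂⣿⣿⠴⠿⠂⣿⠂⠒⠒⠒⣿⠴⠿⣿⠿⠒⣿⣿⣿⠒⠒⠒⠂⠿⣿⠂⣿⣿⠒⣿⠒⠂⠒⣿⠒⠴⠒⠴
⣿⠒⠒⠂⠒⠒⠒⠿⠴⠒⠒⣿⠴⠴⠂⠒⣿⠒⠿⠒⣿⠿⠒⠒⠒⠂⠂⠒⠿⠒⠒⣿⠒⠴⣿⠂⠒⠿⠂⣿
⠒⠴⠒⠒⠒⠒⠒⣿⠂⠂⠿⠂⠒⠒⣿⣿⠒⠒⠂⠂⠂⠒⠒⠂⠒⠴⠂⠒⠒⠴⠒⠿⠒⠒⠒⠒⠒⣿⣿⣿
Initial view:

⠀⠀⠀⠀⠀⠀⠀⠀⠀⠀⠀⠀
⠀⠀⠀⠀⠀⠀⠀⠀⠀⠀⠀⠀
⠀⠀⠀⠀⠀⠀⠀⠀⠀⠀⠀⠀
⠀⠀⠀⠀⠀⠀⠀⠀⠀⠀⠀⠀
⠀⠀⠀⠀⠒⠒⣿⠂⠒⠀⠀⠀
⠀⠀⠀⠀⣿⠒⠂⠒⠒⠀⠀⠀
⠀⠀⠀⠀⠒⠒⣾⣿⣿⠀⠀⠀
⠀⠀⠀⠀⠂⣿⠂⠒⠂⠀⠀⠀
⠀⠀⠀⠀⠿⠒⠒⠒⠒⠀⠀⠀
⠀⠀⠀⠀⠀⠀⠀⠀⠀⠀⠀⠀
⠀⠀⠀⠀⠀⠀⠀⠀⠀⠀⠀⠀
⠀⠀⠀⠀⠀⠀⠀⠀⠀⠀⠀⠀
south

⠀⠀⠀⠀⠀⠀⠀⠀⠀⠀⠀⠀
⠀⠀⠀⠀⠀⠀⠀⠀⠀⠀⠀⠀
⠀⠀⠀⠀⠀⠀⠀⠀⠀⠀⠀⠀
⠀⠀⠀⠀⠒⠒⣿⠂⠒⠀⠀⠀
⠀⠀⠀⠀⣿⠒⠂⠒⠒⠀⠀⠀
⠀⠀⠀⠀⠒⠒⠒⣿⣿⠀⠀⠀
⠀⠀⠀⠀⠂⣿⣾⠒⠂⠀⠀⠀
⠀⠀⠀⠀⠿⠒⠒⠒⠒⠀⠀⠀
⠀⠀⠀⠀⠂⠒⠴⠴⠒⠀⠀⠀
⠀⠀⠀⠀⠀⠀⠀⠀⠀⠀⠀⠀
⠀⠀⠀⠀⠀⠀⠀⠀⠀⠀⠀⠀
⠀⠀⠀⠀⠀⠀⠀⠀⠀⠀⠀⠀

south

⠀⠀⠀⠀⠀⠀⠀⠀⠀⠀⠀⠀
⠀⠀⠀⠀⠀⠀⠀⠀⠀⠀⠀⠀
⠀⠀⠀⠀⠒⠒⣿⠂⠒⠀⠀⠀
⠀⠀⠀⠀⣿⠒⠂⠒⠒⠀⠀⠀
⠀⠀⠀⠀⠒⠒⠒⣿⣿⠀⠀⠀
⠀⠀⠀⠀⠂⣿⠂⠒⠂⠀⠀⠀
⠀⠀⠀⠀⠿⠒⣾⠒⠒⠀⠀⠀
⠀⠀⠀⠀⠂⠒⠴⠴⠒⠀⠀⠀
⠀⠀⠀⠀⠴⠿⠒⠂⠒⠀⠀⠀
⠀⠀⠀⠀⠀⠀⠀⠀⠀⠀⠀⠀
⠀⠀⠀⠀⠀⠀⠀⠀⠀⠀⠀⠀
⠀⠀⠀⠀⠀⠀⠀⠀⠀⠀⠀⠀

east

⠀⠀⠀⠀⠀⠀⠀⠀⠀⠀⠀⠀
⠀⠀⠀⠀⠀⠀⠀⠀⠀⠀⠀⠀
⠀⠀⠀⠒⠒⣿⠂⠒⠀⠀⠀⠀
⠀⠀⠀⣿⠒⠂⠒⠒⠀⠀⠀⠀
⠀⠀⠀⠒⠒⠒⣿⣿⣿⠀⠀⠀
⠀⠀⠀⠂⣿⠂⠒⠂⠒⠀⠀⠀
⠀⠀⠀⠿⠒⠒⣾⠒⠿⠀⠀⠀
⠀⠀⠀⠂⠒⠴⠴⠒⣿⠀⠀⠀
⠀⠀⠀⠴⠿⠒⠂⠒⠴⠀⠀⠀
⠀⠀⠀⠀⠀⠀⠀⠀⠀⠀⠀⠀
⠀⠀⠀⠀⠀⠀⠀⠀⠀⠀⠀⠀
⠀⠀⠀⠀⠀⠀⠀⠀⠀⠀⠀⠀

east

⠀⠀⠀⠀⠀⠀⠀⠀⠀⠀⠀⠀
⠀⠀⠀⠀⠀⠀⠀⠀⠀⠀⠀⠀
⠀⠀⠒⠒⣿⠂⠒⠀⠀⠀⠀⠀
⠀⠀⣿⠒⠂⠒⠒⠀⠀⠀⠀⠀
⠀⠀⠒⠒⠒⣿⣿⣿⠂⠀⠀⠀
⠀⠀⠂⣿⠂⠒⠂⠒⠂⠀⠀⠀
⠀⠀⠿⠒⠒⠒⣾⠿⠿⠀⠀⠀
⠀⠀⠂⠒⠴⠴⠒⣿⣿⠀⠀⠀
⠀⠀⠴⠿⠒⠂⠒⠴⣿⠀⠀⠀
⠀⠀⠀⠀⠀⠀⠀⠀⠀⠀⠀⠀
⠀⠀⠀⠀⠀⠀⠀⠀⠀⠀⠀⠀
⠀⠀⠀⠀⠀⠀⠀⠀⠀⠀⠀⠀

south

⠀⠀⠀⠀⠀⠀⠀⠀⠀⠀⠀⠀
⠀⠀⠒⠒⣿⠂⠒⠀⠀⠀⠀⠀
⠀⠀⣿⠒⠂⠒⠒⠀⠀⠀⠀⠀
⠀⠀⠒⠒⠒⣿⣿⣿⠂⠀⠀⠀
⠀⠀⠂⣿⠂⠒⠂⠒⠂⠀⠀⠀
⠀⠀⠿⠒⠒⠒⠒⠿⠿⠀⠀⠀
⠀⠀⠂⠒⠴⠴⣾⣿⣿⠀⠀⠀
⠀⠀⠴⠿⠒⠂⠒⠴⣿⠀⠀⠀
⠀⠀⠀⠀⠒⠒⠒⠒⠿⠀⠀⠀
⠀⠀⠀⠀⠀⠀⠀⠀⠀⠀⠀⠀
⠀⠀⠀⠀⠀⠀⠀⠀⠀⠀⠀⠀
⠀⠀⠀⠀⠀⠀⠀⠀⠀⠀⠀⠀

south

⠀⠀⠒⠒⣿⠂⠒⠀⠀⠀⠀⠀
⠀⠀⣿⠒⠂⠒⠒⠀⠀⠀⠀⠀
⠀⠀⠒⠒⠒⣿⣿⣿⠂⠀⠀⠀
⠀⠀⠂⣿⠂⠒⠂⠒⠂⠀⠀⠀
⠀⠀⠿⠒⠒⠒⠒⠿⠿⠀⠀⠀
⠀⠀⠂⠒⠴⠴⠒⣿⣿⠀⠀⠀
⠀⠀⠴⠿⠒⠂⣾⠴⣿⠀⠀⠀
⠀⠀⠀⠀⠒⠒⠒⠒⠿⠀⠀⠀
⠀⠀⠀⠀⠒⠒⠒⠒⠒⠀⠀⠀
⠀⠀⠀⠀⠀⠀⠀⠀⠀⠀⠀⠀
⠀⠀⠀⠀⠀⠀⠀⠀⠀⠀⠀⠀
⠀⠀⠀⠀⠀⠀⠀⠀⠀⠀⠀⠀

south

⠀⠀⣿⠒⠂⠒⠒⠀⠀⠀⠀⠀
⠀⠀⠒⠒⠒⣿⣿⣿⠂⠀⠀⠀
⠀⠀⠂⣿⠂⠒⠂⠒⠂⠀⠀⠀
⠀⠀⠿⠒⠒⠒⠒⠿⠿⠀⠀⠀
⠀⠀⠂⠒⠴⠴⠒⣿⣿⠀⠀⠀
⠀⠀⠴⠿⠒⠂⠒⠴⣿⠀⠀⠀
⠀⠀⠀⠀⠒⠒⣾⠒⠿⠀⠀⠀
⠀⠀⠀⠀⠒⠒⠒⠒⠒⠀⠀⠀
⠀⠀⠀⠀⠂⠿⠒⠒⠂⠀⠀⠀
⠀⠀⠀⠀⠀⠀⠀⠀⠀⠀⠀⠀
⠀⠀⠀⠀⠀⠀⠀⠀⠀⠀⠀⠀
⠀⠀⠀⠀⠀⠀⠀⠀⠀⠀⠀⠀

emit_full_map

⠒⠒⣿⠂⠒⠀⠀
⣿⠒⠂⠒⠒⠀⠀
⠒⠒⠒⣿⣿⣿⠂
⠂⣿⠂⠒⠂⠒⠂
⠿⠒⠒⠒⠒⠿⠿
⠂⠒⠴⠴⠒⣿⣿
⠴⠿⠒⠂⠒⠴⣿
⠀⠀⠒⠒⣾⠒⠿
⠀⠀⠒⠒⠒⠒⠒
⠀⠀⠂⠿⠒⠒⠂

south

⠀⠀⠒⠒⠒⣿⣿⣿⠂⠀⠀⠀
⠀⠀⠂⣿⠂⠒⠂⠒⠂⠀⠀⠀
⠀⠀⠿⠒⠒⠒⠒⠿⠿⠀⠀⠀
⠀⠀⠂⠒⠴⠴⠒⣿⣿⠀⠀⠀
⠀⠀⠴⠿⠒⠂⠒⠴⣿⠀⠀⠀
⠀⠀⠀⠀⠒⠒⠒⠒⠿⠀⠀⠀
⠀⠀⠀⠀⠒⠒⣾⠒⠒⠀⠀⠀
⠀⠀⠀⠀⠂⠿⠒⠒⠂⠀⠀⠀
⠀⠀⠀⠀⠒⠒⠒⠒⠿⠀⠀⠀
⠀⠀⠀⠀⠀⠀⠀⠀⠀⠀⠀⠀
⠀⠀⠀⠀⠀⠀⠀⠀⠀⠀⠀⠀
⠀⠀⠀⠀⠀⠀⠀⠀⠀⠀⠀⠀

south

⠀⠀⠂⣿⠂⠒⠂⠒⠂⠀⠀⠀
⠀⠀⠿⠒⠒⠒⠒⠿⠿⠀⠀⠀
⠀⠀⠂⠒⠴⠴⠒⣿⣿⠀⠀⠀
⠀⠀⠴⠿⠒⠂⠒⠴⣿⠀⠀⠀
⠀⠀⠀⠀⠒⠒⠒⠒⠿⠀⠀⠀
⠀⠀⠀⠀⠒⠒⠒⠒⠒⠀⠀⠀
⠀⠀⠀⠀⠂⠿⣾⠒⠂⠀⠀⠀
⠀⠀⠀⠀⠒⠒⠒⠒⠿⠀⠀⠀
⠀⠀⠀⠀⠒⠒⣿⠿⠂⠀⠀⠀
⠀⠀⠀⠀⠀⠀⠀⠀⠀⠀⠀⠀
⠀⠀⠀⠀⠀⠀⠀⠀⠀⠀⠀⠀
⠀⠀⠀⠀⠀⠀⠀⠀⠀⠀⠀⠀

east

⠀⠂⣿⠂⠒⠂⠒⠂⠀⠀⠀⠀
⠀⠿⠒⠒⠒⠒⠿⠿⠀⠀⠀⠀
⠀⠂⠒⠴⠴⠒⣿⣿⠀⠀⠀⠀
⠀⠴⠿⠒⠂⠒⠴⣿⠀⠀⠀⠀
⠀⠀⠀⠒⠒⠒⠒⠿⠴⠀⠀⠀
⠀⠀⠀⠒⠒⠒⠒⠒⠒⠀⠀⠀
⠀⠀⠀⠂⠿⠒⣾⠂⣿⠀⠀⠀
⠀⠀⠀⠒⠒⠒⠒⠿⣿⠀⠀⠀
⠀⠀⠀⠒⠒⣿⠿⠂⠂⠀⠀⠀
⠀⠀⠀⠀⠀⠀⠀⠀⠀⠀⠀⠀
⠀⠀⠀⠀⠀⠀⠀⠀⠀⠀⠀⠀
⠀⠀⠀⠀⠀⠀⠀⠀⠀⠀⠀⠀

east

⠂⣿⠂⠒⠂⠒⠂⠀⠀⠀⠀⠀
⠿⠒⠒⠒⠒⠿⠿⠀⠀⠀⠀⠀
⠂⠒⠴⠴⠒⣿⣿⠀⠀⠀⠀⠀
⠴⠿⠒⠂⠒⠴⣿⠀⠀⠀⠀⠀
⠀⠀⠒⠒⠒⠒⠿⠴⠂⠀⠀⠀
⠀⠀⠒⠒⠒⠒⠒⠒⠴⠀⠀⠀
⠀⠀⠂⠿⠒⠒⣾⣿⠿⠀⠀⠀
⠀⠀⠒⠒⠒⠒⠿⣿⠂⠀⠀⠀
⠀⠀⠒⠒⣿⠿⠂⠂⣿⠀⠀⠀
⠀⠀⠀⠀⠀⠀⠀⠀⠀⠀⠀⠀
⠀⠀⠀⠀⠀⠀⠀⠀⠀⠀⠀⠀
⠀⠀⠀⠀⠀⠀⠀⠀⠀⠀⠀⠀

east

⣿⠂⠒⠂⠒⠂⠀⠀⠀⠀⠀⠀
⠒⠒⠒⠒⠿⠿⠀⠀⠀⠀⠀⠀
⠒⠴⠴⠒⣿⣿⠀⠀⠀⠀⠀⠀
⠿⠒⠂⠒⠴⣿⠀⠀⠀⠀⠀⠀
⠀⠒⠒⠒⠒⠿⠴⠂⠂⠀⠀⠀
⠀⠒⠒⠒⠒⠒⠒⠴⠒⠀⠀⠀
⠀⠂⠿⠒⠒⠂⣾⠿⠂⠀⠀⠀
⠀⠒⠒⠒⠒⠿⣿⠂⠒⠀⠀⠀
⠀⠒⠒⣿⠿⠂⠂⣿⠿⠀⠀⠀
⠀⠀⠀⠀⠀⠀⠀⠀⠀⠀⠀⠀
⠀⠀⠀⠀⠀⠀⠀⠀⠀⠀⠀⠀
⠀⠀⠀⠀⠀⠀⠀⠀⠀⠀⠀⠀

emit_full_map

⠒⠒⣿⠂⠒⠀⠀⠀⠀⠀
⣿⠒⠂⠒⠒⠀⠀⠀⠀⠀
⠒⠒⠒⣿⣿⣿⠂⠀⠀⠀
⠂⣿⠂⠒⠂⠒⠂⠀⠀⠀
⠿⠒⠒⠒⠒⠿⠿⠀⠀⠀
⠂⠒⠴⠴⠒⣿⣿⠀⠀⠀
⠴⠿⠒⠂⠒⠴⣿⠀⠀⠀
⠀⠀⠒⠒⠒⠒⠿⠴⠂⠂
⠀⠀⠒⠒⠒⠒⠒⠒⠴⠒
⠀⠀⠂⠿⠒⠒⠂⣾⠿⠂
⠀⠀⠒⠒⠒⠒⠿⣿⠂⠒
⠀⠀⠒⠒⣿⠿⠂⠂⣿⠿

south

⠒⠒⠒⠒⠿⠿⠀⠀⠀⠀⠀⠀
⠒⠴⠴⠒⣿⣿⠀⠀⠀⠀⠀⠀
⠿⠒⠂⠒⠴⣿⠀⠀⠀⠀⠀⠀
⠀⠒⠒⠒⠒⠿⠴⠂⠂⠀⠀⠀
⠀⠒⠒⠒⠒⠒⠒⠴⠒⠀⠀⠀
⠀⠂⠿⠒⠒⠂⣿⠿⠂⠀⠀⠀
⠀⠒⠒⠒⠒⠿⣾⠂⠒⠀⠀⠀
⠀⠒⠒⣿⠿⠂⠂⣿⠿⠀⠀⠀
⠀⠀⠀⠀⣿⣿⠒⠒⠿⠀⠀⠀
⠀⠀⠀⠀⠀⠀⠀⠀⠀⠀⠀⠀
⠀⠀⠀⠀⠀⠀⠀⠀⠀⠀⠀⠀
⠀⠀⠀⠀⠀⠀⠀⠀⠀⠀⠀⠀

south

⠒⠴⠴⠒⣿⣿⠀⠀⠀⠀⠀⠀
⠿⠒⠂⠒⠴⣿⠀⠀⠀⠀⠀⠀
⠀⠒⠒⠒⠒⠿⠴⠂⠂⠀⠀⠀
⠀⠒⠒⠒⠒⠒⠒⠴⠒⠀⠀⠀
⠀⠂⠿⠒⠒⠂⣿⠿⠂⠀⠀⠀
⠀⠒⠒⠒⠒⠿⣿⠂⠒⠀⠀⠀
⠀⠒⠒⣿⠿⠂⣾⣿⠿⠀⠀⠀
⠀⠀⠀⠀⣿⣿⠒⠒⠿⠀⠀⠀
⠀⠀⠀⠀⠒⠿⣿⠂⣿⠀⠀⠀
⠀⠀⠀⠀⠀⠀⠀⠀⠀⠀⠀⠀
⠀⠀⠀⠀⠀⠀⠀⠀⠀⠀⠀⠀
⠀⠀⠀⠀⠀⠀⠀⠀⠀⠀⠀⠀

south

⠿⠒⠂⠒⠴⣿⠀⠀⠀⠀⠀⠀
⠀⠒⠒⠒⠒⠿⠴⠂⠂⠀⠀⠀
⠀⠒⠒⠒⠒⠒⠒⠴⠒⠀⠀⠀
⠀⠂⠿⠒⠒⠂⣿⠿⠂⠀⠀⠀
⠀⠒⠒⠒⠒⠿⣿⠂⠒⠀⠀⠀
⠀⠒⠒⣿⠿⠂⠂⣿⠿⠀⠀⠀
⠀⠀⠀⠀⣿⣿⣾⠒⠿⠀⠀⠀
⠀⠀⠀⠀⠒⠿⣿⠂⣿⠀⠀⠀
⠀⠀⠀⠀⠂⠿⣿⠂⣿⠀⠀⠀
⠀⠀⠀⠀⠀⠀⠀⠀⠀⠀⠀⠀
⠀⠀⠀⠀⠀⠀⠀⠀⠀⠀⠀⠀
⠿⠿⠿⠿⠿⠿⠿⠿⠿⠿⠿⠿

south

⠀⠒⠒⠒⠒⠿⠴⠂⠂⠀⠀⠀
⠀⠒⠒⠒⠒⠒⠒⠴⠒⠀⠀⠀
⠀⠂⠿⠒⠒⠂⣿⠿⠂⠀⠀⠀
⠀⠒⠒⠒⠒⠿⣿⠂⠒⠀⠀⠀
⠀⠒⠒⣿⠿⠂⠂⣿⠿⠀⠀⠀
⠀⠀⠀⠀⣿⣿⠒⠒⠿⠀⠀⠀
⠀⠀⠀⠀⠒⠿⣾⠂⣿⠀⠀⠀
⠀⠀⠀⠀⠂⠿⣿⠂⣿⠀⠀⠀
⠀⠀⠀⠀⠒⠂⠂⠒⠿⠀⠀⠀
⠀⠀⠀⠀⠀⠀⠀⠀⠀⠀⠀⠀
⠿⠿⠿⠿⠿⠿⠿⠿⠿⠿⠿⠿
⠿⠿⠿⠿⠿⠿⠿⠿⠿⠿⠿⠿

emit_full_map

⠒⠒⣿⠂⠒⠀⠀⠀⠀⠀
⣿⠒⠂⠒⠒⠀⠀⠀⠀⠀
⠒⠒⠒⣿⣿⣿⠂⠀⠀⠀
⠂⣿⠂⠒⠂⠒⠂⠀⠀⠀
⠿⠒⠒⠒⠒⠿⠿⠀⠀⠀
⠂⠒⠴⠴⠒⣿⣿⠀⠀⠀
⠴⠿⠒⠂⠒⠴⣿⠀⠀⠀
⠀⠀⠒⠒⠒⠒⠿⠴⠂⠂
⠀⠀⠒⠒⠒⠒⠒⠒⠴⠒
⠀⠀⠂⠿⠒⠒⠂⣿⠿⠂
⠀⠀⠒⠒⠒⠒⠿⣿⠂⠒
⠀⠀⠒⠒⣿⠿⠂⠂⣿⠿
⠀⠀⠀⠀⠀⣿⣿⠒⠒⠿
⠀⠀⠀⠀⠀⠒⠿⣾⠂⣿
⠀⠀⠀⠀⠀⠂⠿⣿⠂⣿
⠀⠀⠀⠀⠀⠒⠂⠂⠒⠿

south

⠀⠒⠒⠒⠒⠒⠒⠴⠒⠀⠀⠀
⠀⠂⠿⠒⠒⠂⣿⠿⠂⠀⠀⠀
⠀⠒⠒⠒⠒⠿⣿⠂⠒⠀⠀⠀
⠀⠒⠒⣿⠿⠂⠂⣿⠿⠀⠀⠀
⠀⠀⠀⠀⣿⣿⠒⠒⠿⠀⠀⠀
⠀⠀⠀⠀⠒⠿⣿⠂⣿⠀⠀⠀
⠀⠀⠀⠀⠂⠿⣾⠂⣿⠀⠀⠀
⠀⠀⠀⠀⠒⠂⠂⠒⠿⠀⠀⠀
⠀⠀⠀⠀⠒⠴⠂⠒⠒⠀⠀⠀
⠿⠿⠿⠿⠿⠿⠿⠿⠿⠿⠿⠿
⠿⠿⠿⠿⠿⠿⠿⠿⠿⠿⠿⠿
⠿⠿⠿⠿⠿⠿⠿⠿⠿⠿⠿⠿

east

⠒⠒⠒⠒⠒⠒⠴⠒⠀⠀⠀⠀
⠂⠿⠒⠒⠂⣿⠿⠂⠀⠀⠀⠀
⠒⠒⠒⠒⠿⣿⠂⠒⠀⠀⠀⠀
⠒⠒⣿⠿⠂⠂⣿⠿⠀⠀⠀⠀
⠀⠀⠀⣿⣿⠒⠒⠿⠴⠀⠀⠀
⠀⠀⠀⠒⠿⣿⠂⣿⣿⠀⠀⠀
⠀⠀⠀⠂⠿⣿⣾⣿⣿⠀⠀⠀
⠀⠀⠀⠒⠂⠂⠒⠿⠒⠀⠀⠀
⠀⠀⠀⠒⠴⠂⠒⠒⠴⠀⠀⠀
⠿⠿⠿⠿⠿⠿⠿⠿⠿⠿⠿⠿
⠿⠿⠿⠿⠿⠿⠿⠿⠿⠿⠿⠿
⠿⠿⠿⠿⠿⠿⠿⠿⠿⠿⠿⠿

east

⠒⠒⠒⠒⠒⠴⠒⠀⠀⠀⠀⠀
⠿⠒⠒⠂⣿⠿⠂⠀⠀⠀⠀⠀
⠒⠒⠒⠿⣿⠂⠒⠀⠀⠀⠀⠀
⠒⣿⠿⠂⠂⣿⠿⠀⠀⠀⠀⠀
⠀⠀⣿⣿⠒⠒⠿⠴⠒⠀⠀⠀
⠀⠀⠒⠿⣿⠂⣿⣿⠴⠀⠀⠀
⠀⠀⠂⠿⣿⠂⣾⣿⠒⠀⠀⠀
⠀⠀⠒⠂⠂⠒⠿⠒⠒⠀⠀⠀
⠀⠀⠒⠴⠂⠒⠒⠴⠒⠀⠀⠀
⠿⠿⠿⠿⠿⠿⠿⠿⠿⠿⠿⠿
⠿⠿⠿⠿⠿⠿⠿⠿⠿⠿⠿⠿
⠿⠿⠿⠿⠿⠿⠿⠿⠿⠿⠿⠿

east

⠒⠒⠒⠒⠴⠒⠀⠀⠀⠀⠀⠀
⠒⠒⠂⣿⠿⠂⠀⠀⠀⠀⠀⠀
⠒⠒⠿⣿⠂⠒⠀⠀⠀⠀⠀⠀
⣿⠿⠂⠂⣿⠿⠀⠀⠀⠀⠀⠀
⠀⣿⣿⠒⠒⠿⠴⠒⠂⠀⠀⠀
⠀⠒⠿⣿⠂⣿⣿⠴⣿⠀⠀⠀
⠀⠂⠿⣿⠂⣿⣾⠒⣿⠀⠀⠀
⠀⠒⠂⠂⠒⠿⠒⠒⣿⠀⠀⠀
⠀⠒⠴⠂⠒⠒⠴⠒⠿⠀⠀⠀
⠿⠿⠿⠿⠿⠿⠿⠿⠿⠿⠿⠿
⠿⠿⠿⠿⠿⠿⠿⠿⠿⠿⠿⠿
⠿⠿⠿⠿⠿⠿⠿⠿⠿⠿⠿⠿

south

⠒⠒⠂⣿⠿⠂⠀⠀⠀⠀⠀⠀
⠒⠒⠿⣿⠂⠒⠀⠀⠀⠀⠀⠀
⣿⠿⠂⠂⣿⠿⠀⠀⠀⠀⠀⠀
⠀⣿⣿⠒⠒⠿⠴⠒⠂⠀⠀⠀
⠀⠒⠿⣿⠂⣿⣿⠴⣿⠀⠀⠀
⠀⠂⠿⣿⠂⣿⣿⠒⣿⠀⠀⠀
⠀⠒⠂⠂⠒⠿⣾⠒⣿⠀⠀⠀
⠀⠒⠴⠂⠒⠒⠴⠒⠿⠀⠀⠀
⠿⠿⠿⠿⠿⠿⠿⠿⠿⠿⠿⠿
⠿⠿⠿⠿⠿⠿⠿⠿⠿⠿⠿⠿
⠿⠿⠿⠿⠿⠿⠿⠿⠿⠿⠿⠿
⠿⠿⠿⠿⠿⠿⠿⠿⠿⠿⠿⠿

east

⠒⠂⣿⠿⠂⠀⠀⠀⠀⠀⠀⠀
⠒⠿⣿⠂⠒⠀⠀⠀⠀⠀⠀⠀
⠿⠂⠂⣿⠿⠀⠀⠀⠀⠀⠀⠀
⣿⣿⠒⠒⠿⠴⠒⠂⠀⠀⠀⠀
⠒⠿⣿⠂⣿⣿⠴⣿⠴⠀⠀⠀
⠂⠿⣿⠂⣿⣿⠒⣿⠒⠀⠀⠀
⠒⠂⠂⠒⠿⠒⣾⣿⠒⠀⠀⠀
⠒⠴⠂⠒⠒⠴⠒⠿⠒⠀⠀⠀
⠿⠿⠿⠿⠿⠿⠿⠿⠿⠿⠿⠿
⠿⠿⠿⠿⠿⠿⠿⠿⠿⠿⠿⠿
⠿⠿⠿⠿⠿⠿⠿⠿⠿⠿⠿⠿
⠿⠿⠿⠿⠿⠿⠿⠿⠿⠿⠿⠿

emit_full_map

⠒⠒⣿⠂⠒⠀⠀⠀⠀⠀⠀⠀⠀⠀
⣿⠒⠂⠒⠒⠀⠀⠀⠀⠀⠀⠀⠀⠀
⠒⠒⠒⣿⣿⣿⠂⠀⠀⠀⠀⠀⠀⠀
⠂⣿⠂⠒⠂⠒⠂⠀⠀⠀⠀⠀⠀⠀
⠿⠒⠒⠒⠒⠿⠿⠀⠀⠀⠀⠀⠀⠀
⠂⠒⠴⠴⠒⣿⣿⠀⠀⠀⠀⠀⠀⠀
⠴⠿⠒⠂⠒⠴⣿⠀⠀⠀⠀⠀⠀⠀
⠀⠀⠒⠒⠒⠒⠿⠴⠂⠂⠀⠀⠀⠀
⠀⠀⠒⠒⠒⠒⠒⠒⠴⠒⠀⠀⠀⠀
⠀⠀⠂⠿⠒⠒⠂⣿⠿⠂⠀⠀⠀⠀
⠀⠀⠒⠒⠒⠒⠿⣿⠂⠒⠀⠀⠀⠀
⠀⠀⠒⠒⣿⠿⠂⠂⣿⠿⠀⠀⠀⠀
⠀⠀⠀⠀⠀⣿⣿⠒⠒⠿⠴⠒⠂⠀
⠀⠀⠀⠀⠀⠒⠿⣿⠂⣿⣿⠴⣿⠴
⠀⠀⠀⠀⠀⠂⠿⣿⠂⣿⣿⠒⣿⠒
⠀⠀⠀⠀⠀⠒⠂⠂⠒⠿⠒⣾⣿⠒
⠀⠀⠀⠀⠀⠒⠴⠂⠒⠒⠴⠒⠿⠒


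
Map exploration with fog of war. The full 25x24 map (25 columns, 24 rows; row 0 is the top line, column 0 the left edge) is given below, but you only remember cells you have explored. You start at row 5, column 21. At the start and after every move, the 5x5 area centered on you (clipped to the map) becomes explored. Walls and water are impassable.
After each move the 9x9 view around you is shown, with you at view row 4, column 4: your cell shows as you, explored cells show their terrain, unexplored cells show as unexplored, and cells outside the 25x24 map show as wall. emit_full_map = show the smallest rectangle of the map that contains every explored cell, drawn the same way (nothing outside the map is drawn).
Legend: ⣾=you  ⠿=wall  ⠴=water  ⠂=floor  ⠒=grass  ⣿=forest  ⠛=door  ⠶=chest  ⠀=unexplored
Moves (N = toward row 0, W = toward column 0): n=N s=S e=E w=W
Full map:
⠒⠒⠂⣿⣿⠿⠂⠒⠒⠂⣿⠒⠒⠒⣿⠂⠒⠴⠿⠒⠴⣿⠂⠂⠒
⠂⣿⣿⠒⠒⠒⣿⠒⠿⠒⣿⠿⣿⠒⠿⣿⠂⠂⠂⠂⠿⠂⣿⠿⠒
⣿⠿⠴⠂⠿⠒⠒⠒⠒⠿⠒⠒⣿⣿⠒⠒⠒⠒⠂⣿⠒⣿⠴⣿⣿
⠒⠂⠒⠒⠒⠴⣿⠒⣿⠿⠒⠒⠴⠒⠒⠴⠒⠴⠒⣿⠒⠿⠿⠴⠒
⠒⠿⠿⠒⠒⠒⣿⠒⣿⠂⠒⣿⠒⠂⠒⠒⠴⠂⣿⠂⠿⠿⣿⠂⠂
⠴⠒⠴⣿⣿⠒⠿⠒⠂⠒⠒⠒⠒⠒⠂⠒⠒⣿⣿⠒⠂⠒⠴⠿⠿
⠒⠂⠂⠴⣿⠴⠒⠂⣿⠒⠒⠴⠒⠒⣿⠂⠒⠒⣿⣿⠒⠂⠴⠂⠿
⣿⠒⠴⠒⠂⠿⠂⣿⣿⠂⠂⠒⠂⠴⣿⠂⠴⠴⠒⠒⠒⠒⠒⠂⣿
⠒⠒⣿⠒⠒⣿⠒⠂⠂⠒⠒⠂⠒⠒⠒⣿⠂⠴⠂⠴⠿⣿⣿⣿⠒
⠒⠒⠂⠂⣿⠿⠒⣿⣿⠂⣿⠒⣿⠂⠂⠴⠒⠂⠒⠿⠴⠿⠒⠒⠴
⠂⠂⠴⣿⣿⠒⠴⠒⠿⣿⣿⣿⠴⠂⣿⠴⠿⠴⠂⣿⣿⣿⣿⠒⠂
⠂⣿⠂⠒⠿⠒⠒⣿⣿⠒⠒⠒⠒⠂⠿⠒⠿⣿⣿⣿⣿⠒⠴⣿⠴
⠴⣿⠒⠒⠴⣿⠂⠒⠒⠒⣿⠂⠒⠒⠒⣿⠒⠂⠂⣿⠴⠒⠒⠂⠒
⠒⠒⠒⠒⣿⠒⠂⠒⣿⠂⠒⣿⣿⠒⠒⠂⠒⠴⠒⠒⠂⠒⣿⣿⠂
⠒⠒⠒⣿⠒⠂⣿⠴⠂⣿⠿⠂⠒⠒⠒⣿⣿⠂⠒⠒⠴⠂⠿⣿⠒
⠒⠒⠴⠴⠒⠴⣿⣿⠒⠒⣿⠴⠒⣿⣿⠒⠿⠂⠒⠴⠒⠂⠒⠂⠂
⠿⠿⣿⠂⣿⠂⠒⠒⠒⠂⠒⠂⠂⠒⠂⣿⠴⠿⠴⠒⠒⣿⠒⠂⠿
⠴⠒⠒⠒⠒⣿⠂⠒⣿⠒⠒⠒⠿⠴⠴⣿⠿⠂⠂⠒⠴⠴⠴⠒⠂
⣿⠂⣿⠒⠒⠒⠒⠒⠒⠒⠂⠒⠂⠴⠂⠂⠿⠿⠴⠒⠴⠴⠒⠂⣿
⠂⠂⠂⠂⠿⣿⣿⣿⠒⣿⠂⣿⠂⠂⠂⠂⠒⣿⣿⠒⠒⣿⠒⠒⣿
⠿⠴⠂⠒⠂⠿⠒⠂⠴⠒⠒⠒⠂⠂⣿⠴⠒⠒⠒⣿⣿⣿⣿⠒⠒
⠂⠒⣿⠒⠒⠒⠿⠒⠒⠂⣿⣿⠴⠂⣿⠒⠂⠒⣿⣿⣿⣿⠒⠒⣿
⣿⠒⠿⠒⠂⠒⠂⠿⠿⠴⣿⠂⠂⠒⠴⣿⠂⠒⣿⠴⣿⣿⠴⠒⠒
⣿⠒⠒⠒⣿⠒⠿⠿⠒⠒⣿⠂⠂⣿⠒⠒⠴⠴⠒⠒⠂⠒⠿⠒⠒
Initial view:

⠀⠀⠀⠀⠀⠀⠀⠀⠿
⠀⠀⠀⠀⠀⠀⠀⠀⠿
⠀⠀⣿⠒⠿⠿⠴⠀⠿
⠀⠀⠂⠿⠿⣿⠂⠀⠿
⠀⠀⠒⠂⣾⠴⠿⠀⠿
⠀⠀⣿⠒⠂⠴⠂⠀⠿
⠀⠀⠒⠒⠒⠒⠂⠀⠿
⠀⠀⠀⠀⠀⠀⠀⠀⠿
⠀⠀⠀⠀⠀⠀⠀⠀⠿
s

⠀⠀⠀⠀⠀⠀⠀⠀⠿
⠀⠀⣿⠒⠿⠿⠴⠀⠿
⠀⠀⠂⠿⠿⣿⠂⠀⠿
⠀⠀⠒⠂⠒⠴⠿⠀⠿
⠀⠀⣿⠒⣾⠴⠂⠀⠿
⠀⠀⠒⠒⠒⠒⠂⠀⠿
⠀⠀⠴⠿⣿⣿⣿⠀⠿
⠀⠀⠀⠀⠀⠀⠀⠀⠿
⠀⠀⠀⠀⠀⠀⠀⠀⠿

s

⠀⠀⣿⠒⠿⠿⠴⠀⠿
⠀⠀⠂⠿⠿⣿⠂⠀⠿
⠀⠀⠒⠂⠒⠴⠿⠀⠿
⠀⠀⣿⠒⠂⠴⠂⠀⠿
⠀⠀⠒⠒⣾⠒⠂⠀⠿
⠀⠀⠴⠿⣿⣿⣿⠀⠿
⠀⠀⠿⠴⠿⠒⠒⠀⠿
⠀⠀⠀⠀⠀⠀⠀⠀⠿
⠀⠀⠀⠀⠀⠀⠀⠀⠿

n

⠀⠀⠀⠀⠀⠀⠀⠀⠿
⠀⠀⣿⠒⠿⠿⠴⠀⠿
⠀⠀⠂⠿⠿⣿⠂⠀⠿
⠀⠀⠒⠂⠒⠴⠿⠀⠿
⠀⠀⣿⠒⣾⠴⠂⠀⠿
⠀⠀⠒⠒⠒⠒⠂⠀⠿
⠀⠀⠴⠿⣿⣿⣿⠀⠿
⠀⠀⠿⠴⠿⠒⠒⠀⠿
⠀⠀⠀⠀⠀⠀⠀⠀⠿

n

⠀⠀⠀⠀⠀⠀⠀⠀⠿
⠀⠀⠀⠀⠀⠀⠀⠀⠿
⠀⠀⣿⠒⠿⠿⠴⠀⠿
⠀⠀⠂⠿⠿⣿⠂⠀⠿
⠀⠀⠒⠂⣾⠴⠿⠀⠿
⠀⠀⣿⠒⠂⠴⠂⠀⠿
⠀⠀⠒⠒⠒⠒⠂⠀⠿
⠀⠀⠴⠿⣿⣿⣿⠀⠿
⠀⠀⠿⠴⠿⠒⠒⠀⠿

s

⠀⠀⠀⠀⠀⠀⠀⠀⠿
⠀⠀⣿⠒⠿⠿⠴⠀⠿
⠀⠀⠂⠿⠿⣿⠂⠀⠿
⠀⠀⠒⠂⠒⠴⠿⠀⠿
⠀⠀⣿⠒⣾⠴⠂⠀⠿
⠀⠀⠒⠒⠒⠒⠂⠀⠿
⠀⠀⠴⠿⣿⣿⣿⠀⠿
⠀⠀⠿⠴⠿⠒⠒⠀⠿
⠀⠀⠀⠀⠀⠀⠀⠀⠿

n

⠀⠀⠀⠀⠀⠀⠀⠀⠿
⠀⠀⠀⠀⠀⠀⠀⠀⠿
⠀⠀⣿⠒⠿⠿⠴⠀⠿
⠀⠀⠂⠿⠿⣿⠂⠀⠿
⠀⠀⠒⠂⣾⠴⠿⠀⠿
⠀⠀⣿⠒⠂⠴⠂⠀⠿
⠀⠀⠒⠒⠒⠒⠂⠀⠿
⠀⠀⠴⠿⣿⣿⣿⠀⠿
⠀⠀⠿⠴⠿⠒⠒⠀⠿


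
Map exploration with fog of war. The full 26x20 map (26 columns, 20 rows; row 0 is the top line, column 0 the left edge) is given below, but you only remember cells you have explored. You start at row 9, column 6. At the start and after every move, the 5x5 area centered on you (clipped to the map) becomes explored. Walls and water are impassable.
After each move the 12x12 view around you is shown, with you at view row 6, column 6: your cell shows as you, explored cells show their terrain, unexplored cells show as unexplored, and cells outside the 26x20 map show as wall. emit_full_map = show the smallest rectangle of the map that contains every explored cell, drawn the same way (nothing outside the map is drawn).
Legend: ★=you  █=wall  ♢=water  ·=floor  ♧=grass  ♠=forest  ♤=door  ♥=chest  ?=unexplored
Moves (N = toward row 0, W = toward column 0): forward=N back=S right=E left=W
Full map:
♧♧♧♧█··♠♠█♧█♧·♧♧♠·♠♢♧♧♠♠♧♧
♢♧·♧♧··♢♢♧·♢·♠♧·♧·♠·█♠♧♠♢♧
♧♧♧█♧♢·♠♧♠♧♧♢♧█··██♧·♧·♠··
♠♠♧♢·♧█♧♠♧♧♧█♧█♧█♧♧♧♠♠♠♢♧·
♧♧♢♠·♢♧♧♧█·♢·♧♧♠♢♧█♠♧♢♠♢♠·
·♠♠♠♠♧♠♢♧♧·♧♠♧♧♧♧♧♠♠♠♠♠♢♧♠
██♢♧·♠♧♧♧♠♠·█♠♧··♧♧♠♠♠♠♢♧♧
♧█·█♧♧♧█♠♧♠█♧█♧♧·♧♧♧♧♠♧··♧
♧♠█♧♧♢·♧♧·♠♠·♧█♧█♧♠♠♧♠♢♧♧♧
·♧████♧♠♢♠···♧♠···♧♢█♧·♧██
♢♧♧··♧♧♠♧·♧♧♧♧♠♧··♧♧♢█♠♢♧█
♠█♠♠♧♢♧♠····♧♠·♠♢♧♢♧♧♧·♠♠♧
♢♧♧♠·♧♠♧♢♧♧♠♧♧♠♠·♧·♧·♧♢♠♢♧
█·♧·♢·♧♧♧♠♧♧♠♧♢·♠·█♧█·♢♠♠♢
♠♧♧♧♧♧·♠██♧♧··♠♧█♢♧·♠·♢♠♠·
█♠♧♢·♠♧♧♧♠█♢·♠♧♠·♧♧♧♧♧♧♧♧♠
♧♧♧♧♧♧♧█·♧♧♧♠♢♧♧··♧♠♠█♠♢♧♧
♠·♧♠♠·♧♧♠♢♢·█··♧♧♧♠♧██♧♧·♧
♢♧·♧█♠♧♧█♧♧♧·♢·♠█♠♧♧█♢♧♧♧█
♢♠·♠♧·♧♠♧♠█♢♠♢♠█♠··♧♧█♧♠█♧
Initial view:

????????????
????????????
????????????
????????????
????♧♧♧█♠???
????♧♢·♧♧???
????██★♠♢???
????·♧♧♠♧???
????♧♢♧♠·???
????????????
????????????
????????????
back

????????????
????????????
????????????
????♧♧♧█♠???
????♧♢·♧♧???
????██♧♠♢???
????·♧★♠♧???
????♧♢♧♠·???
????·♧♠♧♢???
????????????
????????????
????????????

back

????????????
????????????
????♧♧♧█♠???
????♧♢·♧♧???
????██♧♠♢???
????·♧♧♠♧???
????♧♢★♠·???
????·♧♠♧♢???
????♢·♧♧♧???
????????????
????????????
????????????

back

????????????
????♧♧♧█♠???
????♧♢·♧♧???
????██♧♠♢???
????·♧♧♠♧???
????♧♢♧♠·???
????·♧★♧♢???
????♢·♧♧♧???
????♧♧·♠█???
????????????
????????????
????????????

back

????♧♧♧█♠???
????♧♢·♧♧???
????██♧♠♢???
????·♧♧♠♧???
????♧♢♧♠·???
????·♧♠♧♢???
????♢·★♧♧???
????♧♧·♠█???
????·♠♧♧♧???
????????????
????????????
????????????

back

????♧♢·♧♧???
????██♧♠♢???
????·♧♧♠♧???
????♧♢♧♠·???
????·♧♠♧♢???
????♢·♧♧♧???
????♧♧★♠█???
????·♠♧♧♧???
????♧♧♧█·???
????????????
????????????
????????????

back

????██♧♠♢???
????·♧♧♠♧???
????♧♢♧♠·???
????·♧♠♧♢???
????♢·♧♧♧???
????♧♧·♠█???
????·♠★♧♧???
????♧♧♧█·???
????♠·♧♧♠???
????????????
????????????
████████████

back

????·♧♧♠♧???
????♧♢♧♠·???
????·♧♠♧♢???
????♢·♧♧♧???
????♧♧·♠█???
????·♠♧♧♧???
????♧♧★█·???
????♠·♧♧♠???
????█♠♧♧█???
????????????
████████████
████████████

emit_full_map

♧♧♧█♠
♧♢·♧♧
██♧♠♢
·♧♧♠♧
♧♢♧♠·
·♧♠♧♢
♢·♧♧♧
♧♧·♠█
·♠♧♧♧
♧♧★█·
♠·♧♧♠
█♠♧♧█

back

????♧♢♧♠·???
????·♧♠♧♢???
????♢·♧♧♧???
????♧♧·♠█???
????·♠♧♧♧???
????♧♧♧█·???
????♠·★♧♠???
????█♠♧♧█???
????♧·♧♠♧???
████████████
████████████
████████████

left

█????♧♢♧♠·??
█????·♧♠♧♢??
█????♢·♧♧♧??
█????♧♧·♠█??
█???♢·♠♧♧♧??
█???♧♧♧♧█·??
█???♠♠★♧♧♠??
█???♧█♠♧♧█??
█???♠♧·♧♠♧??
████████████
████████████
████████████

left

██????♧♢♧♠·?
██????·♧♠♧♢?
██????♢·♧♧♧?
██????♧♧·♠█?
██??♧♢·♠♧♧♧?
██??♧♧♧♧♧█·?
██??♧♠★·♧♧♠?
██??·♧█♠♧♧█?
██??·♠♧·♧♠♧?
████████████
████████████
████████████

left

███????♧♢♧♠·
███????·♧♠♧♢
███????♢·♧♧♧
███????♧♧·♠█
███?♠♧♢·♠♧♧♧
███?♧♧♧♧♧♧█·
███?·♧★♠·♧♧♠
███?♧·♧█♠♧♧█
███?♠·♠♧·♧♠♧
████████████
████████████
████████████

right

██????♧♢♧♠·?
██????·♧♠♧♢?
██????♢·♧♧♧?
██????♧♧·♠█?
██?♠♧♢·♠♧♧♧?
██?♧♧♧♧♧♧█·?
██?·♧♠★·♧♧♠?
██?♧·♧█♠♧♧█?
██?♠·♠♧·♧♠♧?
████████████
████████████
████████████

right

█????♧♢♧♠·??
█????·♧♠♧♢??
█????♢·♧♧♧??
█????♧♧·♠█??
█?♠♧♢·♠♧♧♧??
█?♧♧♧♧♧♧█·??
█?·♧♠♠★♧♧♠??
█?♧·♧█♠♧♧█??
█?♠·♠♧·♧♠♧??
████████████
████████████
████████████

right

????♧♢♧♠·???
????·♧♠♧♢???
????♢·♧♧♧???
????♧♧·♠█???
?♠♧♢·♠♧♧♧???
?♧♧♧♧♧♧█·???
?·♧♠♠·★♧♠???
?♧·♧█♠♧♧█???
?♠·♠♧·♧♠♧???
████████████
████████████
████████████

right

???♧♢♧♠·????
???·♧♠♧♢????
???♢·♧♧♧????
???♧♧·♠█????
♠♧♢·♠♧♧♧♠???
♧♧♧♧♧♧█·♧???
·♧♠♠·♧★♠♢???
♧·♧█♠♧♧█♧???
♠·♠♧·♧♠♧♠???
████████████
████████████
████████████

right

??♧♢♧♠·?????
??·♧♠♧♢?????
??♢·♧♧♧?????
??♧♧·♠█?????
♧♢·♠♧♧♧♠█???
♧♧♧♧♧█·♧♧???
♧♠♠·♧♧★♢♢???
·♧█♠♧♧█♧♧???
·♠♧·♧♠♧♠█???
████████████
████████████
████████████

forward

??·♧♧♠♧?????
??♧♢♧♠·?????
??·♧♠♧♢?????
??♢·♧♧♧?????
??♧♧·♠██♧???
♧♢·♠♧♧♧♠█???
♧♧♧♧♧█★♧♧???
♧♠♠·♧♧♠♢♢???
·♧█♠♧♧█♧♧???
·♠♧·♧♠♧♠█???
████████████
████████████

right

?·♧♧♠♧??????
?♧♢♧♠·??????
?·♧♠♧♢??????
?♢·♧♧♧??????
?♧♧·♠██♧♧???
♢·♠♧♧♧♠█♢???
♧♧♧♧█·★♧♧???
♠♠·♧♧♠♢♢·???
♧█♠♧♧█♧♧♧???
♠♧·♧♠♧♠█????
████████████
████████████

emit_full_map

???♧♧♧█♠???
???♧♢·♧♧???
???██♧♠♢???
???·♧♧♠♧???
???♧♢♧♠·???
???·♧♠♧♢???
???♢·♧♧♧???
???♧♧·♠██♧♧
♠♧♢·♠♧♧♧♠█♢
♧♧♧♧♧♧█·★♧♧
·♧♠♠·♧♧♠♢♢·
♧·♧█♠♧♧█♧♧♧
♠·♠♧·♧♠♧♠█?

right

·♧♧♠♧???????
♧♢♧♠·???????
·♧♠♧♢???????
♢·♧♧♧???????
♧♧·♠██♧♧·???
·♠♧♧♧♠█♢·???
♧♧♧█·♧★♧♠???
♠·♧♧♠♢♢·█???
█♠♧♧█♧♧♧·???
♧·♧♠♧♠█?????
████████████
████████████

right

♧♧♠♧????????
♢♧♠·????????
♧♠♧♢????????
·♧♧♧????????
♧·♠██♧♧··???
♠♧♧♧♠█♢·♠???
♧♧█·♧♧★♠♢???
·♧♧♠♢♢·█·???
♠♧♧█♧♧♧·♢???
·♧♠♧♠█??????
████████████
████████████

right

♧♠♧?????????
♧♠·?????????
♠♧♢?????????
♧♧♧?????????
·♠██♧♧··♠???
♧♧♧♠█♢·♠♧???
♧█·♧♧♧★♢♧???
♧♧♠♢♢·█··???
♧♧█♧♧♧·♢·???
♧♠♧♠█???????
████████████
████████████

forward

♧♠♢?????????
♧♠♧?????????
♧♠·?????????
♠♧♢?????????
♧♧♧?♧♧♠♧♢???
·♠██♧♧··♠???
♧♧♧♠█♢★♠♧???
♧█·♧♧♧♠♢♧???
♧♧♠♢♢·█··???
♧♧█♧♧♧·♢·???
♧♠♧♠█???????
████████████

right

♠♢??????????
♠♧??????????
♠·??????????
♧♢??????????
♧♧?♧♧♠♧♢·???
♠██♧♧··♠♧???
♧♧♠█♢·★♧♠???
█·♧♧♧♠♢♧♧???
♧♠♢♢·█··♧???
♧█♧♧♧·♢·????
♠♧♠█????????
████████████

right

♢???????????
♧???????????
·???????????
♢???????????
♧?♧♧♠♧♢·♠???
██♧♧··♠♧█???
♧♠█♢·♠★♠·???
·♧♧♧♠♢♧♧·???
♠♢♢·█··♧♧???
█♧♧♧·♢·?????
♧♠█?????????
████████████

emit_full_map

???♧♧♧█♠????????
???♧♢·♧♧????????
???██♧♠♢????????
???·♧♧♠♧????????
???♧♢♧♠·????????
???·♧♠♧♢????????
???♢·♧♧♧?♧♧♠♧♢·♠
???♧♧·♠██♧♧··♠♧█
♠♧♢·♠♧♧♧♠█♢·♠★♠·
♧♧♧♧♧♧█·♧♧♧♠♢♧♧·
·♧♠♠·♧♧♠♢♢·█··♧♧
♧·♧█♠♧♧█♧♧♧·♢·??
♠·♠♧·♧♠♧♠█??????

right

????????????
????????????
????????????
????????????
?♧♧♠♧♢·♠·???
█♧♧··♠♧█♢???
♠█♢·♠♧★·♧???
♧♧♧♠♢♧♧··???
♢♢·█··♧♧♧???
♧♧♧·♢·??????
♠█??????????
████████████

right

????????????
????????????
????????????
????????????
♧♧♠♧♢·♠·█???
♧♧··♠♧█♢♧???
█♢·♠♧♠★♧♧???
♧♧♠♢♧♧··♧???
♢·█··♧♧♧♠???
♧♧·♢·???????
█???????????
████████████

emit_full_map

???♧♧♧█♠??????????
???♧♢·♧♧??????????
???██♧♠♢??????????
???·♧♧♠♧??????????
???♧♢♧♠·??????????
???·♧♠♧♢??????????
???♢·♧♧♧?♧♧♠♧♢·♠·█
???♧♧·♠██♧♧··♠♧█♢♧
♠♧♢·♠♧♧♧♠█♢·♠♧♠★♧♧
♧♧♧♧♧♧█·♧♧♧♠♢♧♧··♧
·♧♠♠·♧♧♠♢♢·█··♧♧♧♠
♧·♧█♠♧♧█♧♧♧·♢·????
♠·♠♧·♧♠♧♠█????????
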